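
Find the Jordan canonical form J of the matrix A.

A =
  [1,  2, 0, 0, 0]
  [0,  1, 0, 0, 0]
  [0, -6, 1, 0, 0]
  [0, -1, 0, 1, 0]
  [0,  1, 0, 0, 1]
J_2(1) ⊕ J_1(1) ⊕ J_1(1) ⊕ J_1(1)

The characteristic polynomial is
  det(x·I − A) = x^5 - 5*x^4 + 10*x^3 - 10*x^2 + 5*x - 1 = (x - 1)^5

Eigenvalues and multiplicities (the geometric multiplicity of λ is n − rank(A − λI), which equals the number of Jordan blocks for λ):
  λ = 1: algebraic multiplicity = 5, geometric multiplicity = 4

Determining the block sizes for each eigenvalue:
  λ = 1: 4 blocks summing to 5 forces exactly one block of size 2 and the rest size 1 → block sizes [2, 1, 1, 1]

Assembling the blocks gives a Jordan form
J =
  [1, 1, 0, 0, 0]
  [0, 1, 0, 0, 0]
  [0, 0, 1, 0, 0]
  [0, 0, 0, 1, 0]
  [0, 0, 0, 0, 1]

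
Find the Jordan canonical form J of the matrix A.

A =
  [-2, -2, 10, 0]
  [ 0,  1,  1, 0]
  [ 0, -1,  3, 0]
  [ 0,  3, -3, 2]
J_1(-2) ⊕ J_2(2) ⊕ J_1(2)

The characteristic polynomial is
  det(x·I − A) = x^4 - 4*x^3 + 16*x - 16 = (x - 2)^3*(x + 2)

Eigenvalues and multiplicities (the geometric multiplicity of λ is n − rank(A − λI), which equals the number of Jordan blocks for λ):
  λ = -2: algebraic multiplicity = 1, geometric multiplicity = 1
  λ = 2: algebraic multiplicity = 3, geometric multiplicity = 2

Determining the block sizes for each eigenvalue:
  λ = -2: one block (gm = 1), so the single block has size am = 1 → block sizes [1]
  λ = 2: 2 blocks summing to 3 forces exactly one block of size 2 and the rest size 1 → block sizes [2, 1]

Assembling the blocks gives a Jordan form
J =
  [-2, 0, 0, 0]
  [ 0, 2, 1, 0]
  [ 0, 0, 2, 0]
  [ 0, 0, 0, 2]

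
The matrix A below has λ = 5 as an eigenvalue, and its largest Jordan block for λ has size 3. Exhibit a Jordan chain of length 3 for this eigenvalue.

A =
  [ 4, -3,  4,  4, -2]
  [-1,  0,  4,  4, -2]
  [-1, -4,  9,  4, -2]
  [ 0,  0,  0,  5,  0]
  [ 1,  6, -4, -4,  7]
A Jordan chain for λ = 5 of length 3:
v_1 = (-2, 0, -1, 0, -1)ᵀ
v_2 = (-1, -1, -1, 0, 1)ᵀ
v_3 = (1, 0, 0, 0, 0)ᵀ

Let N = A − (5)·I. We want v_3 with N^3 v_3 = 0 but N^2 v_3 ≠ 0; then v_{j-1} := N · v_j for j = 3, …, 2.

Pick v_3 = (1, 0, 0, 0, 0)ᵀ.
Then v_2 = N · v_3 = (-1, -1, -1, 0, 1)ᵀ.
Then v_1 = N · v_2 = (-2, 0, -1, 0, -1)ᵀ.

Sanity check: (A − (5)·I) v_1 = (0, 0, 0, 0, 0)ᵀ = 0. ✓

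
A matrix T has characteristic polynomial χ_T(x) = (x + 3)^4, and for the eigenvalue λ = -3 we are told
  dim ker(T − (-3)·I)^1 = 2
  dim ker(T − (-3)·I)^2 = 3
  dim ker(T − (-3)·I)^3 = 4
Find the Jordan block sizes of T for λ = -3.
Block sizes for λ = -3: [3, 1]

From the dimensions of kernels of powers, the number of Jordan blocks of size at least j is d_j − d_{j−1} where d_j = dim ker(N^j) (with d_0 = 0). Computing the differences gives [2, 1, 1].
The number of blocks of size exactly k is (#blocks of size ≥ k) − (#blocks of size ≥ k + 1), so the partition is: 1 block(s) of size 1, 1 block(s) of size 3.
In nonincreasing order the block sizes are [3, 1].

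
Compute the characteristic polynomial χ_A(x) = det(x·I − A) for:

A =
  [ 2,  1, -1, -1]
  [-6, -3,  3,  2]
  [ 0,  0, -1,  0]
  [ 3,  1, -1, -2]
x^4 + 4*x^3 + 6*x^2 + 4*x + 1

Expanding det(x·I − A) (e.g. by cofactor expansion or by noting that A is similar to its Jordan form J, which has the same characteristic polynomial as A) gives
  χ_A(x) = x^4 + 4*x^3 + 6*x^2 + 4*x + 1
which factors as (x + 1)^4. The eigenvalues (with algebraic multiplicities) are λ = -1 with multiplicity 4.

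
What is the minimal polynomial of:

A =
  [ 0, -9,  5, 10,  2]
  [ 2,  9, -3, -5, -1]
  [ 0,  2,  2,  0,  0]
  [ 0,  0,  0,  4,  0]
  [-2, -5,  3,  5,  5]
x^3 - 12*x^2 + 48*x - 64

The characteristic polynomial is χ_A(x) = (x - 4)^5, so the eigenvalues are known. The minimal polynomial is
  m_A(x) = Π_λ (x − λ)^{k_λ}
where k_λ is the size of the *largest* Jordan block for λ (equivalently, the smallest k with (A − λI)^k v = 0 for every generalised eigenvector v of λ).

  λ = 4: largest Jordan block has size 3, contributing (x − 4)^3

So m_A(x) = (x - 4)^3 = x^3 - 12*x^2 + 48*x - 64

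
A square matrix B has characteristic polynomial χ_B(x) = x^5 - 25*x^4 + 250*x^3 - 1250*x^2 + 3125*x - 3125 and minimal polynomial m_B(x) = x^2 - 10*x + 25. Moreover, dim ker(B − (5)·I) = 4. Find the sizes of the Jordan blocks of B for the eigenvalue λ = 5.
Block sizes for λ = 5: [2, 1, 1, 1]

Step 1 — from the characteristic polynomial, algebraic multiplicity of λ = 5 is 5. From dim ker(B − (5)·I) = 4, there are exactly 4 Jordan blocks for λ = 5.
Step 2 — from the minimal polynomial, the factor (x − 5)^2 tells us the largest block for λ = 5 has size 2.
Step 3 — with total size 5, 4 blocks, and largest block 2, the block sizes (in nonincreasing order) are [2, 1, 1, 1].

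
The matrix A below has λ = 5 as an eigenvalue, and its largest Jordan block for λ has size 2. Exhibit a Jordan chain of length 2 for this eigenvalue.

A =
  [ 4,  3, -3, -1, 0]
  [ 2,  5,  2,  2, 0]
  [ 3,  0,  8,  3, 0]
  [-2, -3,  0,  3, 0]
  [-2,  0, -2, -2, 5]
A Jordan chain for λ = 5 of length 2:
v_1 = (-1, 2, 3, -2, -2)ᵀ
v_2 = (1, 0, 0, 0, 0)ᵀ

Let N = A − (5)·I. We want v_2 with N^2 v_2 = 0 but N^1 v_2 ≠ 0; then v_{j-1} := N · v_j for j = 2, …, 2.

Pick v_2 = (1, 0, 0, 0, 0)ᵀ.
Then v_1 = N · v_2 = (-1, 2, 3, -2, -2)ᵀ.

Sanity check: (A − (5)·I) v_1 = (0, 0, 0, 0, 0)ᵀ = 0. ✓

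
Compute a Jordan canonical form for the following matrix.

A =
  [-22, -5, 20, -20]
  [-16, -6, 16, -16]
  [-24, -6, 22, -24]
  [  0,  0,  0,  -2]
J_2(-2) ⊕ J_1(-2) ⊕ J_1(-2)

The characteristic polynomial is
  det(x·I − A) = x^4 + 8*x^3 + 24*x^2 + 32*x + 16 = (x + 2)^4

Eigenvalues and multiplicities (the geometric multiplicity of λ is n − rank(A − λI), which equals the number of Jordan blocks for λ):
  λ = -2: algebraic multiplicity = 4, geometric multiplicity = 3

Determining the block sizes for each eigenvalue:
  λ = -2: 3 blocks summing to 4 forces exactly one block of size 2 and the rest size 1 → block sizes [2, 1, 1]

Assembling the blocks gives a Jordan form
J =
  [-2,  1,  0,  0]
  [ 0, -2,  0,  0]
  [ 0,  0, -2,  0]
  [ 0,  0,  0, -2]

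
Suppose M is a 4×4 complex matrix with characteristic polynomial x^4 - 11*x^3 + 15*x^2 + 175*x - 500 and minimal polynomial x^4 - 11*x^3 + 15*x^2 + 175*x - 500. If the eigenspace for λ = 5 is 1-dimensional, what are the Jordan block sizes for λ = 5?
Block sizes for λ = 5: [3]

Step 1 — from the characteristic polynomial, algebraic multiplicity of λ = 5 is 3. From dim ker(M − (5)·I) = 1, there are exactly 1 Jordan blocks for λ = 5.
Step 2 — from the minimal polynomial, the factor (x − 5)^3 tells us the largest block for λ = 5 has size 3.
Step 3 — with total size 3, 1 blocks, and largest block 3, the block sizes (in nonincreasing order) are [3].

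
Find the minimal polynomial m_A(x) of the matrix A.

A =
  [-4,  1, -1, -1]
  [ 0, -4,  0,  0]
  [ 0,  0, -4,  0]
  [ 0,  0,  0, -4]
x^2 + 8*x + 16

The characteristic polynomial is χ_A(x) = (x + 4)^4, so the eigenvalues are known. The minimal polynomial is
  m_A(x) = Π_λ (x − λ)^{k_λ}
where k_λ is the size of the *largest* Jordan block for λ (equivalently, the smallest k with (A − λI)^k v = 0 for every generalised eigenvector v of λ).

  λ = -4: largest Jordan block has size 2, contributing (x + 4)^2

So m_A(x) = (x + 4)^2 = x^2 + 8*x + 16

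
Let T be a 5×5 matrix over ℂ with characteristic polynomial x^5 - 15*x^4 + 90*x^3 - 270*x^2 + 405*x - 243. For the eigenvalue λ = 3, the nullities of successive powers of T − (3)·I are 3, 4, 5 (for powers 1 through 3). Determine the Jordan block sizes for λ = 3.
Block sizes for λ = 3: [3, 1, 1]

From the dimensions of kernels of powers, the number of Jordan blocks of size at least j is d_j − d_{j−1} where d_j = dim ker(N^j) (with d_0 = 0). Computing the differences gives [3, 1, 1].
The number of blocks of size exactly k is (#blocks of size ≥ k) − (#blocks of size ≥ k + 1), so the partition is: 2 block(s) of size 1, 1 block(s) of size 3.
In nonincreasing order the block sizes are [3, 1, 1].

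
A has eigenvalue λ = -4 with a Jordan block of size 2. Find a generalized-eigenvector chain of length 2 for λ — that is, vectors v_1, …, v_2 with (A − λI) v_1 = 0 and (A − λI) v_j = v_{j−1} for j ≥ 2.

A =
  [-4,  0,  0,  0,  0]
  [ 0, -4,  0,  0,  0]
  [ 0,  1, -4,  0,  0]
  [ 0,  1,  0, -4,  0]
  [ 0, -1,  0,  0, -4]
A Jordan chain for λ = -4 of length 2:
v_1 = (0, 0, 1, 1, -1)ᵀ
v_2 = (0, 1, 0, 0, 0)ᵀ

Let N = A − (-4)·I. We want v_2 with N^2 v_2 = 0 but N^1 v_2 ≠ 0; then v_{j-1} := N · v_j for j = 2, …, 2.

Pick v_2 = (0, 1, 0, 0, 0)ᵀ.
Then v_1 = N · v_2 = (0, 0, 1, 1, -1)ᵀ.

Sanity check: (A − (-4)·I) v_1 = (0, 0, 0, 0, 0)ᵀ = 0. ✓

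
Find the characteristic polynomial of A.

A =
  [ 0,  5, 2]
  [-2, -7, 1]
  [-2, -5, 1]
x^3 + 6*x^2 + 12*x + 8

Expanding det(x·I − A) (e.g. by cofactor expansion or by noting that A is similar to its Jordan form J, which has the same characteristic polynomial as A) gives
  χ_A(x) = x^3 + 6*x^2 + 12*x + 8
which factors as (x + 2)^3. The eigenvalues (with algebraic multiplicities) are λ = -2 with multiplicity 3.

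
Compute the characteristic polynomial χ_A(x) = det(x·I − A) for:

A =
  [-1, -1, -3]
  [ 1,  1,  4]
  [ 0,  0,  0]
x^3

Expanding det(x·I − A) (e.g. by cofactor expansion or by noting that A is similar to its Jordan form J, which has the same characteristic polynomial as A) gives
  χ_A(x) = x^3
which factors as x^3. The eigenvalues (with algebraic multiplicities) are λ = 0 with multiplicity 3.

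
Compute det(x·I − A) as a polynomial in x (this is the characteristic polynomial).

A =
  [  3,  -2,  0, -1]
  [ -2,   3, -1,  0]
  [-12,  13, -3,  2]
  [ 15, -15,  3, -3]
x^4

Expanding det(x·I − A) (e.g. by cofactor expansion or by noting that A is similar to its Jordan form J, which has the same characteristic polynomial as A) gives
  χ_A(x) = x^4
which factors as x^4. The eigenvalues (with algebraic multiplicities) are λ = 0 with multiplicity 4.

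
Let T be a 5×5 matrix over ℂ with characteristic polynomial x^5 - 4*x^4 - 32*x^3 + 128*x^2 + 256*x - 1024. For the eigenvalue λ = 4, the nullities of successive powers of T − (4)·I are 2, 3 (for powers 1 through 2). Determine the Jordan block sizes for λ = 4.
Block sizes for λ = 4: [2, 1]

From the dimensions of kernels of powers, the number of Jordan blocks of size at least j is d_j − d_{j−1} where d_j = dim ker(N^j) (with d_0 = 0). Computing the differences gives [2, 1].
The number of blocks of size exactly k is (#blocks of size ≥ k) − (#blocks of size ≥ k + 1), so the partition is: 1 block(s) of size 1, 1 block(s) of size 2.
In nonincreasing order the block sizes are [2, 1].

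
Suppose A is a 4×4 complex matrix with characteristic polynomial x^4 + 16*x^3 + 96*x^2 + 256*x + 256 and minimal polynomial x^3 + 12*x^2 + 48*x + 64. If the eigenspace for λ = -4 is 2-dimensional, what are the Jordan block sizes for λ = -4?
Block sizes for λ = -4: [3, 1]

Step 1 — from the characteristic polynomial, algebraic multiplicity of λ = -4 is 4. From dim ker(A − (-4)·I) = 2, there are exactly 2 Jordan blocks for λ = -4.
Step 2 — from the minimal polynomial, the factor (x + 4)^3 tells us the largest block for λ = -4 has size 3.
Step 3 — with total size 4, 2 blocks, and largest block 3, the block sizes (in nonincreasing order) are [3, 1].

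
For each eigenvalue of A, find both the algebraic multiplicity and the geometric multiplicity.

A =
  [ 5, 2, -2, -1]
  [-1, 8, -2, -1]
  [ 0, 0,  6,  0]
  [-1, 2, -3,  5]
λ = 6: alg = 4, geom = 2

Step 1 — factor the characteristic polynomial to read off the algebraic multiplicities:
  χ_A(x) = (x - 6)^4

Step 2 — compute geometric multiplicities via the rank-nullity identity g(λ) = n − rank(A − λI):
  rank(A − (6)·I) = 2, so dim ker(A − (6)·I) = n − 2 = 2

Summary:
  λ = 6: algebraic multiplicity = 4, geometric multiplicity = 2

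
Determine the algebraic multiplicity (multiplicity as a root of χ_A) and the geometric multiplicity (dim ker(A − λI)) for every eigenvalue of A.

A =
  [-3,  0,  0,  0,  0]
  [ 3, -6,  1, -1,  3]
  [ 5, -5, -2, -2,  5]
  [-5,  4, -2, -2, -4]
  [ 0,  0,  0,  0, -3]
λ = -4: alg = 1, geom = 1; λ = -3: alg = 4, geom = 2

Step 1 — factor the characteristic polynomial to read off the algebraic multiplicities:
  χ_A(x) = (x + 3)^4*(x + 4)

Step 2 — compute geometric multiplicities via the rank-nullity identity g(λ) = n − rank(A − λI):
  rank(A − (-4)·I) = 4, so dim ker(A − (-4)·I) = n − 4 = 1
  rank(A − (-3)·I) = 3, so dim ker(A − (-3)·I) = n − 3 = 2

Summary:
  λ = -4: algebraic multiplicity = 1, geometric multiplicity = 1
  λ = -3: algebraic multiplicity = 4, geometric multiplicity = 2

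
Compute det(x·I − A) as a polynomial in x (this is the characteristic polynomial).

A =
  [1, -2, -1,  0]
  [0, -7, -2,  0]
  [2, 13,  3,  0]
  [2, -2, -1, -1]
x^4 + 4*x^3 + 6*x^2 + 4*x + 1

Expanding det(x·I − A) (e.g. by cofactor expansion or by noting that A is similar to its Jordan form J, which has the same characteristic polynomial as A) gives
  χ_A(x) = x^4 + 4*x^3 + 6*x^2 + 4*x + 1
which factors as (x + 1)^4. The eigenvalues (with algebraic multiplicities) are λ = -1 with multiplicity 4.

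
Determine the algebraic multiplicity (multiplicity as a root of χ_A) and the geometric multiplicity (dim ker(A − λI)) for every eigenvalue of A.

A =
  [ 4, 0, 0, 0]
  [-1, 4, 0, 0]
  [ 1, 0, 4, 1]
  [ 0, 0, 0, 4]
λ = 4: alg = 4, geom = 2

Step 1 — factor the characteristic polynomial to read off the algebraic multiplicities:
  χ_A(x) = (x - 4)^4

Step 2 — compute geometric multiplicities via the rank-nullity identity g(λ) = n − rank(A − λI):
  rank(A − (4)·I) = 2, so dim ker(A − (4)·I) = n − 2 = 2

Summary:
  λ = 4: algebraic multiplicity = 4, geometric multiplicity = 2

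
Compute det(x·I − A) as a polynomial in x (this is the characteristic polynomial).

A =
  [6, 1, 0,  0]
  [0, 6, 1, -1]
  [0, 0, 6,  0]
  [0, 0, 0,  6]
x^4 - 24*x^3 + 216*x^2 - 864*x + 1296

Expanding det(x·I − A) (e.g. by cofactor expansion or by noting that A is similar to its Jordan form J, which has the same characteristic polynomial as A) gives
  χ_A(x) = x^4 - 24*x^3 + 216*x^2 - 864*x + 1296
which factors as (x - 6)^4. The eigenvalues (with algebraic multiplicities) are λ = 6 with multiplicity 4.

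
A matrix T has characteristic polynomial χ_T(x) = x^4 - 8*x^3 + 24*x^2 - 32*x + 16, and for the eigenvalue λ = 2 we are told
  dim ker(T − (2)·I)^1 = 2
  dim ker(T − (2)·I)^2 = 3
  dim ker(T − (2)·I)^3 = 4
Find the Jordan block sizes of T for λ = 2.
Block sizes for λ = 2: [3, 1]

From the dimensions of kernels of powers, the number of Jordan blocks of size at least j is d_j − d_{j−1} where d_j = dim ker(N^j) (with d_0 = 0). Computing the differences gives [2, 1, 1].
The number of blocks of size exactly k is (#blocks of size ≥ k) − (#blocks of size ≥ k + 1), so the partition is: 1 block(s) of size 1, 1 block(s) of size 3.
In nonincreasing order the block sizes are [3, 1].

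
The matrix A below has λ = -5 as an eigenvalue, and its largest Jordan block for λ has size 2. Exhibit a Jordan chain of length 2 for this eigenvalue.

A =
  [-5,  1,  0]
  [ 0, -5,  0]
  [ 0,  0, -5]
A Jordan chain for λ = -5 of length 2:
v_1 = (1, 0, 0)ᵀ
v_2 = (0, 1, 0)ᵀ

Let N = A − (-5)·I. We want v_2 with N^2 v_2 = 0 but N^1 v_2 ≠ 0; then v_{j-1} := N · v_j for j = 2, …, 2.

Pick v_2 = (0, 1, 0)ᵀ.
Then v_1 = N · v_2 = (1, 0, 0)ᵀ.

Sanity check: (A − (-5)·I) v_1 = (0, 0, 0)ᵀ = 0. ✓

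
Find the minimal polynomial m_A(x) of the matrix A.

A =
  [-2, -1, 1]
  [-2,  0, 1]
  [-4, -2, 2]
x^3

The characteristic polynomial is χ_A(x) = x^3, so the eigenvalues are known. The minimal polynomial is
  m_A(x) = Π_λ (x − λ)^{k_λ}
where k_λ is the size of the *largest* Jordan block for λ (equivalently, the smallest k with (A − λI)^k v = 0 for every generalised eigenvector v of λ).

  λ = 0: largest Jordan block has size 3, contributing (x − 0)^3

So m_A(x) = x^3 = x^3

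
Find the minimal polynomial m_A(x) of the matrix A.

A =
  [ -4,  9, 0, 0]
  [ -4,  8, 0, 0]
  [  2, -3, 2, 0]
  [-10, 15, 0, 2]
x^2 - 4*x + 4

The characteristic polynomial is χ_A(x) = (x - 2)^4, so the eigenvalues are known. The minimal polynomial is
  m_A(x) = Π_λ (x − λ)^{k_λ}
where k_λ is the size of the *largest* Jordan block for λ (equivalently, the smallest k with (A − λI)^k v = 0 for every generalised eigenvector v of λ).

  λ = 2: largest Jordan block has size 2, contributing (x − 2)^2

So m_A(x) = (x - 2)^2 = x^2 - 4*x + 4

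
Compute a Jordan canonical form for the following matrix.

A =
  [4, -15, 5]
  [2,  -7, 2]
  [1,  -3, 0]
J_2(-1) ⊕ J_1(-1)

The characteristic polynomial is
  det(x·I − A) = x^3 + 3*x^2 + 3*x + 1 = (x + 1)^3

Eigenvalues and multiplicities (the geometric multiplicity of λ is n − rank(A − λI), which equals the number of Jordan blocks for λ):
  λ = -1: algebraic multiplicity = 3, geometric multiplicity = 2

Determining the block sizes for each eigenvalue:
  λ = -1: 2 blocks summing to 3 forces exactly one block of size 2 and the rest size 1 → block sizes [2, 1]

Assembling the blocks gives a Jordan form
J =
  [-1,  1,  0]
  [ 0, -1,  0]
  [ 0,  0, -1]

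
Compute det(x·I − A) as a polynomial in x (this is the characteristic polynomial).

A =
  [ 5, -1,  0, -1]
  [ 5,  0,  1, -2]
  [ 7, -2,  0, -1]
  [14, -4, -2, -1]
x^4 - 4*x^3 + 6*x^2 - 4*x + 1

Expanding det(x·I − A) (e.g. by cofactor expansion or by noting that A is similar to its Jordan form J, which has the same characteristic polynomial as A) gives
  χ_A(x) = x^4 - 4*x^3 + 6*x^2 - 4*x + 1
which factors as (x - 1)^4. The eigenvalues (with algebraic multiplicities) are λ = 1 with multiplicity 4.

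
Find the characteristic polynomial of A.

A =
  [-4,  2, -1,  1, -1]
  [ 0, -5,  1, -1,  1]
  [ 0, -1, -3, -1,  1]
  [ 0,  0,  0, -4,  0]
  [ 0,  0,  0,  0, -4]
x^5 + 20*x^4 + 160*x^3 + 640*x^2 + 1280*x + 1024

Expanding det(x·I − A) (e.g. by cofactor expansion or by noting that A is similar to its Jordan form J, which has the same characteristic polynomial as A) gives
  χ_A(x) = x^5 + 20*x^4 + 160*x^3 + 640*x^2 + 1280*x + 1024
which factors as (x + 4)^5. The eigenvalues (with algebraic multiplicities) are λ = -4 with multiplicity 5.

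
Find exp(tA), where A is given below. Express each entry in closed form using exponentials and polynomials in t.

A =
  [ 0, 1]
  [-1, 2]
e^{tA} =
  [-t*exp(t) + exp(t), t*exp(t)]
  [-t*exp(t), t*exp(t) + exp(t)]

Strategy: write A = P · J · P⁻¹ where J is a Jordan canonical form, so e^{tA} = P · e^{tJ} · P⁻¹, and e^{tJ} can be computed block-by-block.

A has Jordan form
J =
  [1, 1]
  [0, 1]
(up to reordering of blocks).

Per-block formulas:
  For a 2×2 Jordan block J_2(1): exp(t · J_2(1)) = e^(1t)·(I + t·N), where N is the 2×2 nilpotent shift.

After assembling e^{tJ} and conjugating by P, we get:

e^{tA} =
  [-t*exp(t) + exp(t), t*exp(t)]
  [-t*exp(t), t*exp(t) + exp(t)]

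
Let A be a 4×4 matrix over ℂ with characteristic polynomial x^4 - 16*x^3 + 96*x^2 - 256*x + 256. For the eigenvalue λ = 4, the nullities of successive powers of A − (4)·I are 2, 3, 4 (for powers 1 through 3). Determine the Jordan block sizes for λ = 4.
Block sizes for λ = 4: [3, 1]

From the dimensions of kernels of powers, the number of Jordan blocks of size at least j is d_j − d_{j−1} where d_j = dim ker(N^j) (with d_0 = 0). Computing the differences gives [2, 1, 1].
The number of blocks of size exactly k is (#blocks of size ≥ k) − (#blocks of size ≥ k + 1), so the partition is: 1 block(s) of size 1, 1 block(s) of size 3.
In nonincreasing order the block sizes are [3, 1].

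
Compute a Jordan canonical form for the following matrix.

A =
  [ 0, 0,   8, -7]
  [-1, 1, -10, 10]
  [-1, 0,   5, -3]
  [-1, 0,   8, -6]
J_1(-3) ⊕ J_3(1)

The characteristic polynomial is
  det(x·I − A) = x^4 - 6*x^2 + 8*x - 3 = (x - 1)^3*(x + 3)

Eigenvalues and multiplicities (the geometric multiplicity of λ is n − rank(A − λI), which equals the number of Jordan blocks for λ):
  λ = -3: algebraic multiplicity = 1, geometric multiplicity = 1
  λ = 1: algebraic multiplicity = 3, geometric multiplicity = 1

Determining the block sizes for each eigenvalue:
  λ = -3: one block (gm = 1), so the single block has size am = 1 → block sizes [1]
  λ = 1: one block (gm = 1), so the single block has size am = 3 → block sizes [3]

Assembling the blocks gives a Jordan form
J =
  [-3, 0, 0, 0]
  [ 0, 1, 1, 0]
  [ 0, 0, 1, 1]
  [ 0, 0, 0, 1]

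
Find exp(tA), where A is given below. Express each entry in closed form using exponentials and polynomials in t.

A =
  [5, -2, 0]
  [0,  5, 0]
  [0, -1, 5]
e^{tA} =
  [exp(5*t), -2*t*exp(5*t), 0]
  [0, exp(5*t), 0]
  [0, -t*exp(5*t), exp(5*t)]

Strategy: write A = P · J · P⁻¹ where J is a Jordan canonical form, so e^{tA} = P · e^{tJ} · P⁻¹, and e^{tJ} can be computed block-by-block.

A has Jordan form
J =
  [5, 1, 0]
  [0, 5, 0]
  [0, 0, 5]
(up to reordering of blocks).

Per-block formulas:
  For a 1×1 block at λ = 5: exp(t · [5]) = [e^(5t)].
  For a 2×2 Jordan block J_2(5): exp(t · J_2(5)) = e^(5t)·(I + t·N), where N is the 2×2 nilpotent shift.

After assembling e^{tJ} and conjugating by P, we get:

e^{tA} =
  [exp(5*t), -2*t*exp(5*t), 0]
  [0, exp(5*t), 0]
  [0, -t*exp(5*t), exp(5*t)]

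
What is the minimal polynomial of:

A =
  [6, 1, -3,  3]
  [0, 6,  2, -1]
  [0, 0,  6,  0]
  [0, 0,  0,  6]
x^3 - 18*x^2 + 108*x - 216

The characteristic polynomial is χ_A(x) = (x - 6)^4, so the eigenvalues are known. The minimal polynomial is
  m_A(x) = Π_λ (x − λ)^{k_λ}
where k_λ is the size of the *largest* Jordan block for λ (equivalently, the smallest k with (A − λI)^k v = 0 for every generalised eigenvector v of λ).

  λ = 6: largest Jordan block has size 3, contributing (x − 6)^3

So m_A(x) = (x - 6)^3 = x^3 - 18*x^2 + 108*x - 216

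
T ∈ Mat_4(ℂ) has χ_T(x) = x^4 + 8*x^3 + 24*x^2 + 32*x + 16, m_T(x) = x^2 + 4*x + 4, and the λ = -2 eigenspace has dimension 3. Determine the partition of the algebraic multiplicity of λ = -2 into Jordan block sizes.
Block sizes for λ = -2: [2, 1, 1]

Step 1 — from the characteristic polynomial, algebraic multiplicity of λ = -2 is 4. From dim ker(T − (-2)·I) = 3, there are exactly 3 Jordan blocks for λ = -2.
Step 2 — from the minimal polynomial, the factor (x + 2)^2 tells us the largest block for λ = -2 has size 2.
Step 3 — with total size 4, 3 blocks, and largest block 2, the block sizes (in nonincreasing order) are [2, 1, 1].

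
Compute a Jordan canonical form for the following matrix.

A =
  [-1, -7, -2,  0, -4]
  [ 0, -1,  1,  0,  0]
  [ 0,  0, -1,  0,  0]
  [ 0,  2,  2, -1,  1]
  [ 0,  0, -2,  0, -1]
J_3(-1) ⊕ J_2(-1)

The characteristic polynomial is
  det(x·I − A) = x^5 + 5*x^4 + 10*x^3 + 10*x^2 + 5*x + 1 = (x + 1)^5

Eigenvalues and multiplicities (the geometric multiplicity of λ is n − rank(A − λI), which equals the number of Jordan blocks for λ):
  λ = -1: algebraic multiplicity = 5, geometric multiplicity = 2

Determining the block sizes for each eigenvalue:
  λ = -1: with am = 5 and gm = 2, the partition is not yet determined (e.g. several partitions of 5 into 2 parts exist). Let N = A − (-1)·I. Computing rank(N^1) = 3, rank(N^2) = 1, rank(N^3) = 0; the number of blocks of size ≥ j is rank(N^{j−1}) − rank(N^j), giving [2, 2, 1]. So we have 1 block(s) of size 3, 1 block(s) of size 2 → block sizes [3, 2]

Assembling the blocks gives a Jordan form
J =
  [-1,  1,  0,  0,  0]
  [ 0, -1,  1,  0,  0]
  [ 0,  0, -1,  0,  0]
  [ 0,  0,  0, -1,  1]
  [ 0,  0,  0,  0, -1]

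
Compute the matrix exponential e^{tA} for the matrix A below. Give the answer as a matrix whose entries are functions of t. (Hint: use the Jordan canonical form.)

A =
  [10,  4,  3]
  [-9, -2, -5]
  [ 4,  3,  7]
e^{tA} =
  [t^2*exp(5*t)/2 + 5*t*exp(5*t) + exp(5*t), t^2*exp(5*t)/2 + 4*t*exp(5*t), t^2*exp(5*t)/2 + 3*t*exp(5*t)]
  [-t^2*exp(5*t) - 9*t*exp(5*t), -t^2*exp(5*t) - 7*t*exp(5*t) + exp(5*t), -t^2*exp(5*t) - 5*t*exp(5*t)]
  [t^2*exp(5*t)/2 + 4*t*exp(5*t), t^2*exp(5*t)/2 + 3*t*exp(5*t), t^2*exp(5*t)/2 + 2*t*exp(5*t) + exp(5*t)]

Strategy: write A = P · J · P⁻¹ where J is a Jordan canonical form, so e^{tA} = P · e^{tJ} · P⁻¹, and e^{tJ} can be computed block-by-block.

A has Jordan form
J =
  [5, 1, 0]
  [0, 5, 1]
  [0, 0, 5]
(up to reordering of blocks).

Per-block formulas:
  For a 3×3 Jordan block J_3(5): exp(t · J_3(5)) = e^(5t)·(I + t·N + (t^2/2)·N^2), where N is the 3×3 nilpotent shift.

After assembling e^{tJ} and conjugating by P, we get:

e^{tA} =
  [t^2*exp(5*t)/2 + 5*t*exp(5*t) + exp(5*t), t^2*exp(5*t)/2 + 4*t*exp(5*t), t^2*exp(5*t)/2 + 3*t*exp(5*t)]
  [-t^2*exp(5*t) - 9*t*exp(5*t), -t^2*exp(5*t) - 7*t*exp(5*t) + exp(5*t), -t^2*exp(5*t) - 5*t*exp(5*t)]
  [t^2*exp(5*t)/2 + 4*t*exp(5*t), t^2*exp(5*t)/2 + 3*t*exp(5*t), t^2*exp(5*t)/2 + 2*t*exp(5*t) + exp(5*t)]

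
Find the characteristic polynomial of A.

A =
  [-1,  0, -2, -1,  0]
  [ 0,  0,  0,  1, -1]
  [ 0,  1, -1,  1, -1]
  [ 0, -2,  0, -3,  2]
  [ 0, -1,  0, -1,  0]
x^5 + 5*x^4 + 10*x^3 + 10*x^2 + 5*x + 1

Expanding det(x·I − A) (e.g. by cofactor expansion or by noting that A is similar to its Jordan form J, which has the same characteristic polynomial as A) gives
  χ_A(x) = x^5 + 5*x^4 + 10*x^3 + 10*x^2 + 5*x + 1
which factors as (x + 1)^5. The eigenvalues (with algebraic multiplicities) are λ = -1 with multiplicity 5.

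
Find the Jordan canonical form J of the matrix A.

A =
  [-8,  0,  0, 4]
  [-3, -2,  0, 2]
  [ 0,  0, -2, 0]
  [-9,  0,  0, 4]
J_2(-2) ⊕ J_1(-2) ⊕ J_1(-2)

The characteristic polynomial is
  det(x·I − A) = x^4 + 8*x^3 + 24*x^2 + 32*x + 16 = (x + 2)^4

Eigenvalues and multiplicities (the geometric multiplicity of λ is n − rank(A − λI), which equals the number of Jordan blocks for λ):
  λ = -2: algebraic multiplicity = 4, geometric multiplicity = 3

Determining the block sizes for each eigenvalue:
  λ = -2: 3 blocks summing to 4 forces exactly one block of size 2 and the rest size 1 → block sizes [2, 1, 1]

Assembling the blocks gives a Jordan form
J =
  [-2,  1,  0,  0]
  [ 0, -2,  0,  0]
  [ 0,  0, -2,  0]
  [ 0,  0,  0, -2]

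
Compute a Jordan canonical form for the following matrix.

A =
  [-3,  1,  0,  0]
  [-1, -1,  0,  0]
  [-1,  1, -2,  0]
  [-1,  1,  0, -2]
J_2(-2) ⊕ J_1(-2) ⊕ J_1(-2)

The characteristic polynomial is
  det(x·I − A) = x^4 + 8*x^3 + 24*x^2 + 32*x + 16 = (x + 2)^4

Eigenvalues and multiplicities (the geometric multiplicity of λ is n − rank(A − λI), which equals the number of Jordan blocks for λ):
  λ = -2: algebraic multiplicity = 4, geometric multiplicity = 3

Determining the block sizes for each eigenvalue:
  λ = -2: 3 blocks summing to 4 forces exactly one block of size 2 and the rest size 1 → block sizes [2, 1, 1]

Assembling the blocks gives a Jordan form
J =
  [-2,  1,  0,  0]
  [ 0, -2,  0,  0]
  [ 0,  0, -2,  0]
  [ 0,  0,  0, -2]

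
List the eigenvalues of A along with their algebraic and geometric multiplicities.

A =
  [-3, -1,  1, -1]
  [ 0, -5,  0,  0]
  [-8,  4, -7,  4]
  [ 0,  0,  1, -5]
λ = -5: alg = 4, geom = 2

Step 1 — factor the characteristic polynomial to read off the algebraic multiplicities:
  χ_A(x) = (x + 5)^4

Step 2 — compute geometric multiplicities via the rank-nullity identity g(λ) = n − rank(A − λI):
  rank(A − (-5)·I) = 2, so dim ker(A − (-5)·I) = n − 2 = 2

Summary:
  λ = -5: algebraic multiplicity = 4, geometric multiplicity = 2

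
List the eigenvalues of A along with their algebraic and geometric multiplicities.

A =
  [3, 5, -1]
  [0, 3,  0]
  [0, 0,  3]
λ = 3: alg = 3, geom = 2

Step 1 — factor the characteristic polynomial to read off the algebraic multiplicities:
  χ_A(x) = (x - 3)^3

Step 2 — compute geometric multiplicities via the rank-nullity identity g(λ) = n − rank(A − λI):
  rank(A − (3)·I) = 1, so dim ker(A − (3)·I) = n − 1 = 2

Summary:
  λ = 3: algebraic multiplicity = 3, geometric multiplicity = 2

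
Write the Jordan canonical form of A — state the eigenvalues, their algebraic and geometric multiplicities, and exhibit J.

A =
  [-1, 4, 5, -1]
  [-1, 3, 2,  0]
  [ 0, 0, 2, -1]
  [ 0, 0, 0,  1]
J_2(1) ⊕ J_1(1) ⊕ J_1(2)

The characteristic polynomial is
  det(x·I − A) = x^4 - 5*x^3 + 9*x^2 - 7*x + 2 = (x - 2)*(x - 1)^3

Eigenvalues and multiplicities (the geometric multiplicity of λ is n − rank(A − λI), which equals the number of Jordan blocks for λ):
  λ = 1: algebraic multiplicity = 3, geometric multiplicity = 2
  λ = 2: algebraic multiplicity = 1, geometric multiplicity = 1

Determining the block sizes for each eigenvalue:
  λ = 1: 2 blocks summing to 3 forces exactly one block of size 2 and the rest size 1 → block sizes [2, 1]
  λ = 2: one block (gm = 1), so the single block has size am = 1 → block sizes [1]

Assembling the blocks gives a Jordan form
J =
  [1, 1, 0, 0]
  [0, 1, 0, 0]
  [0, 0, 1, 0]
  [0, 0, 0, 2]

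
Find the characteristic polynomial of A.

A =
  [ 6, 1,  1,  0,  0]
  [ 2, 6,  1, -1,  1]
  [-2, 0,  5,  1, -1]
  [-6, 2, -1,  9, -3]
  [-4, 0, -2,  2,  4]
x^5 - 30*x^4 + 360*x^3 - 2160*x^2 + 6480*x - 7776

Expanding det(x·I − A) (e.g. by cofactor expansion or by noting that A is similar to its Jordan form J, which has the same characteristic polynomial as A) gives
  χ_A(x) = x^5 - 30*x^4 + 360*x^3 - 2160*x^2 + 6480*x - 7776
which factors as (x - 6)^5. The eigenvalues (with algebraic multiplicities) are λ = 6 with multiplicity 5.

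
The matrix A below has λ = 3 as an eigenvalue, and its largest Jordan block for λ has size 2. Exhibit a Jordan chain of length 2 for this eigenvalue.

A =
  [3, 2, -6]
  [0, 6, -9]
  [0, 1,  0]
A Jordan chain for λ = 3 of length 2:
v_1 = (2, 3, 1)ᵀ
v_2 = (0, 1, 0)ᵀ

Let N = A − (3)·I. We want v_2 with N^2 v_2 = 0 but N^1 v_2 ≠ 0; then v_{j-1} := N · v_j for j = 2, …, 2.

Pick v_2 = (0, 1, 0)ᵀ.
Then v_1 = N · v_2 = (2, 3, 1)ᵀ.

Sanity check: (A − (3)·I) v_1 = (0, 0, 0)ᵀ = 0. ✓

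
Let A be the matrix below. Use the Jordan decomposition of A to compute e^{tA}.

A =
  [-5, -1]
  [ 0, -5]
e^{tA} =
  [exp(-5*t), -t*exp(-5*t)]
  [0, exp(-5*t)]

Strategy: write A = P · J · P⁻¹ where J is a Jordan canonical form, so e^{tA} = P · e^{tJ} · P⁻¹, and e^{tJ} can be computed block-by-block.

A has Jordan form
J =
  [-5,  1]
  [ 0, -5]
(up to reordering of blocks).

Per-block formulas:
  For a 2×2 Jordan block J_2(-5): exp(t · J_2(-5)) = e^(-5t)·(I + t·N), where N is the 2×2 nilpotent shift.

After assembling e^{tJ} and conjugating by P, we get:

e^{tA} =
  [exp(-5*t), -t*exp(-5*t)]
  [0, exp(-5*t)]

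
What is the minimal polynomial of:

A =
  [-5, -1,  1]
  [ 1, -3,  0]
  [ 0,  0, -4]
x^3 + 12*x^2 + 48*x + 64

The characteristic polynomial is χ_A(x) = (x + 4)^3, so the eigenvalues are known. The minimal polynomial is
  m_A(x) = Π_λ (x − λ)^{k_λ}
where k_λ is the size of the *largest* Jordan block for λ (equivalently, the smallest k with (A − λI)^k v = 0 for every generalised eigenvector v of λ).

  λ = -4: largest Jordan block has size 3, contributing (x + 4)^3

So m_A(x) = (x + 4)^3 = x^3 + 12*x^2 + 48*x + 64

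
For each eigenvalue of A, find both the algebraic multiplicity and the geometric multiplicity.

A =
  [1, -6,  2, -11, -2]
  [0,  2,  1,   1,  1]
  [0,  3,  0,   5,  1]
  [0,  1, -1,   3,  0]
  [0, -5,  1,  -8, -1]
λ = 1: alg = 5, geom = 2

Step 1 — factor the characteristic polynomial to read off the algebraic multiplicities:
  χ_A(x) = (x - 1)^5

Step 2 — compute geometric multiplicities via the rank-nullity identity g(λ) = n − rank(A − λI):
  rank(A − (1)·I) = 3, so dim ker(A − (1)·I) = n − 3 = 2

Summary:
  λ = 1: algebraic multiplicity = 5, geometric multiplicity = 2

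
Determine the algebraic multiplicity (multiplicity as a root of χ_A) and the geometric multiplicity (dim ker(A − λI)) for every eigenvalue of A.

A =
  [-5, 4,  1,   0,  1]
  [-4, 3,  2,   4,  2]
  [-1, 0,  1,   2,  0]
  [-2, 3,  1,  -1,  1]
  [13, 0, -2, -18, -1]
λ = -3: alg = 2, geom = 1; λ = 1: alg = 3, geom = 1

Step 1 — factor the characteristic polynomial to read off the algebraic multiplicities:
  χ_A(x) = (x - 1)^3*(x + 3)^2

Step 2 — compute geometric multiplicities via the rank-nullity identity g(λ) = n − rank(A − λI):
  rank(A − (-3)·I) = 4, so dim ker(A − (-3)·I) = n − 4 = 1
  rank(A − (1)·I) = 4, so dim ker(A − (1)·I) = n − 4 = 1

Summary:
  λ = -3: algebraic multiplicity = 2, geometric multiplicity = 1
  λ = 1: algebraic multiplicity = 3, geometric multiplicity = 1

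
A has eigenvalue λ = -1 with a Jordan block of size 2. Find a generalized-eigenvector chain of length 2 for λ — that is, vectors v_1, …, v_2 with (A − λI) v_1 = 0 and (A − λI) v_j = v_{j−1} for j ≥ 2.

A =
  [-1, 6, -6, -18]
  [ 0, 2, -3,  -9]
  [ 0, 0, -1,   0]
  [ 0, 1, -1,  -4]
A Jordan chain for λ = -1 of length 2:
v_1 = (6, 3, 0, 1)ᵀ
v_2 = (0, 1, 0, 0)ᵀ

Let N = A − (-1)·I. We want v_2 with N^2 v_2 = 0 but N^1 v_2 ≠ 0; then v_{j-1} := N · v_j for j = 2, …, 2.

Pick v_2 = (0, 1, 0, 0)ᵀ.
Then v_1 = N · v_2 = (6, 3, 0, 1)ᵀ.

Sanity check: (A − (-1)·I) v_1 = (0, 0, 0, 0)ᵀ = 0. ✓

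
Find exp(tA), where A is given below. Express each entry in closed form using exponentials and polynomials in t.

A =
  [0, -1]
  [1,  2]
e^{tA} =
  [-t*exp(t) + exp(t), -t*exp(t)]
  [t*exp(t), t*exp(t) + exp(t)]

Strategy: write A = P · J · P⁻¹ where J is a Jordan canonical form, so e^{tA} = P · e^{tJ} · P⁻¹, and e^{tJ} can be computed block-by-block.

A has Jordan form
J =
  [1, 1]
  [0, 1]
(up to reordering of blocks).

Per-block formulas:
  For a 2×2 Jordan block J_2(1): exp(t · J_2(1)) = e^(1t)·(I + t·N), where N is the 2×2 nilpotent shift.

After assembling e^{tJ} and conjugating by P, we get:

e^{tA} =
  [-t*exp(t) + exp(t), -t*exp(t)]
  [t*exp(t), t*exp(t) + exp(t)]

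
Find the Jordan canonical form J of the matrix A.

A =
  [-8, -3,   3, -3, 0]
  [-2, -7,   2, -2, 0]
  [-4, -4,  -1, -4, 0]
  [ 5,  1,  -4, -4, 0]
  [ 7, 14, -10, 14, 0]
J_3(-5) ⊕ J_1(-5) ⊕ J_1(0)

The characteristic polynomial is
  det(x·I − A) = x^5 + 20*x^4 + 150*x^3 + 500*x^2 + 625*x = x*(x + 5)^4

Eigenvalues and multiplicities (the geometric multiplicity of λ is n − rank(A − λI), which equals the number of Jordan blocks for λ):
  λ = -5: algebraic multiplicity = 4, geometric multiplicity = 2
  λ = 0: algebraic multiplicity = 1, geometric multiplicity = 1

Determining the block sizes for each eigenvalue:
  λ = -5: with am = 4 and gm = 2, the partition is not yet determined (e.g. several partitions of 4 into 2 parts exist). Let N = A − (-5)·I. Computing rank(N^1) = 3, rank(N^2) = 2, rank(N^3) = 1; the number of blocks of size ≥ j is rank(N^{j−1}) − rank(N^j), giving [2, 1, 1]. So we have 1 block(s) of size 3, 1 block(s) of size 1 → block sizes [3, 1]
  λ = 0: one block (gm = 1), so the single block has size am = 1 → block sizes [1]

Assembling the blocks gives a Jordan form
J =
  [-5,  1,  0,  0, 0]
  [ 0, -5,  1,  0, 0]
  [ 0,  0, -5,  0, 0]
  [ 0,  0,  0, -5, 0]
  [ 0,  0,  0,  0, 0]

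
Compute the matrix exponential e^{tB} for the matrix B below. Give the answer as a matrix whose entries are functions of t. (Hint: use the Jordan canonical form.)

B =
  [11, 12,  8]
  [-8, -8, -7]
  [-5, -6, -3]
e^{tB} =
  [-2*t*exp(t) + 5*exp(t) - 4*exp(-2*t), 4*exp(t) - 4*exp(-2*t), -4*t*exp(t) + 4*exp(t) - 4*exp(-2*t)]
  [t*exp(t) - 3*exp(t) + 3*exp(-2*t), -2*exp(t) + 3*exp(-2*t), 2*t*exp(t) - 3*exp(t) + 3*exp(-2*t)]
  [t*exp(t) - 2*exp(t) + 2*exp(-2*t), -2*exp(t) + 2*exp(-2*t), 2*t*exp(t) - exp(t) + 2*exp(-2*t)]

Strategy: write B = P · J · P⁻¹ where J is a Jordan canonical form, so e^{tB} = P · e^{tJ} · P⁻¹, and e^{tJ} can be computed block-by-block.

B has Jordan form
J =
  [-2, 0, 0]
  [ 0, 1, 1]
  [ 0, 0, 1]
(up to reordering of blocks).

Per-block formulas:
  For a 2×2 Jordan block J_2(1): exp(t · J_2(1)) = e^(1t)·(I + t·N), where N is the 2×2 nilpotent shift.
  For a 1×1 block at λ = -2: exp(t · [-2]) = [e^(-2t)].

After assembling e^{tJ} and conjugating by P, we get:

e^{tB} =
  [-2*t*exp(t) + 5*exp(t) - 4*exp(-2*t), 4*exp(t) - 4*exp(-2*t), -4*t*exp(t) + 4*exp(t) - 4*exp(-2*t)]
  [t*exp(t) - 3*exp(t) + 3*exp(-2*t), -2*exp(t) + 3*exp(-2*t), 2*t*exp(t) - 3*exp(t) + 3*exp(-2*t)]
  [t*exp(t) - 2*exp(t) + 2*exp(-2*t), -2*exp(t) + 2*exp(-2*t), 2*t*exp(t) - exp(t) + 2*exp(-2*t)]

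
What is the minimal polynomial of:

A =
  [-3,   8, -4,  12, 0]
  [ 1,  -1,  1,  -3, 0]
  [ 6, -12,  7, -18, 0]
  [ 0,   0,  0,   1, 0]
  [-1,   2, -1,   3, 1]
x^2 - 2*x + 1

The characteristic polynomial is χ_A(x) = (x - 1)^5, so the eigenvalues are known. The minimal polynomial is
  m_A(x) = Π_λ (x − λ)^{k_λ}
where k_λ is the size of the *largest* Jordan block for λ (equivalently, the smallest k with (A − λI)^k v = 0 for every generalised eigenvector v of λ).

  λ = 1: largest Jordan block has size 2, contributing (x − 1)^2

So m_A(x) = (x - 1)^2 = x^2 - 2*x + 1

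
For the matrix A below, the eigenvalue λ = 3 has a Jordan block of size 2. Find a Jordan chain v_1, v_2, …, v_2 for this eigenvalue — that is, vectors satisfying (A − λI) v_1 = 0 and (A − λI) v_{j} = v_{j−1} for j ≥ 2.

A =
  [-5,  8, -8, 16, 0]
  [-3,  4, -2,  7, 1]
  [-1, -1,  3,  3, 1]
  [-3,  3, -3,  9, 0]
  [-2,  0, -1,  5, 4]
A Jordan chain for λ = 3 of length 2:
v_1 = (-8, -3, -1, -3, -2)ᵀ
v_2 = (1, 0, 0, 0, 0)ᵀ

Let N = A − (3)·I. We want v_2 with N^2 v_2 = 0 but N^1 v_2 ≠ 0; then v_{j-1} := N · v_j for j = 2, …, 2.

Pick v_2 = (1, 0, 0, 0, 0)ᵀ.
Then v_1 = N · v_2 = (-8, -3, -1, -3, -2)ᵀ.

Sanity check: (A − (3)·I) v_1 = (0, 0, 0, 0, 0)ᵀ = 0. ✓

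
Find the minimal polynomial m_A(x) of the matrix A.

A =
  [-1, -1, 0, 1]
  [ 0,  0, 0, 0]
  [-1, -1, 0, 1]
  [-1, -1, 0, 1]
x^2

The characteristic polynomial is χ_A(x) = x^4, so the eigenvalues are known. The minimal polynomial is
  m_A(x) = Π_λ (x − λ)^{k_λ}
where k_λ is the size of the *largest* Jordan block for λ (equivalently, the smallest k with (A − λI)^k v = 0 for every generalised eigenvector v of λ).

  λ = 0: largest Jordan block has size 2, contributing (x − 0)^2

So m_A(x) = x^2 = x^2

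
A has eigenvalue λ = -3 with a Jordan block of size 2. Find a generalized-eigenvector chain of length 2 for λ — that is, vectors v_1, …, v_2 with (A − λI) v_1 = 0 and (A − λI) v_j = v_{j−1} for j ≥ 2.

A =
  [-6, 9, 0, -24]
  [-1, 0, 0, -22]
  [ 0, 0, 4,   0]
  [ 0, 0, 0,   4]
A Jordan chain for λ = -3 of length 2:
v_1 = (-3, -1, 0, 0)ᵀ
v_2 = (1, 0, 0, 0)ᵀ

Let N = A − (-3)·I. We want v_2 with N^2 v_2 = 0 but N^1 v_2 ≠ 0; then v_{j-1} := N · v_j for j = 2, …, 2.

Pick v_2 = (1, 0, 0, 0)ᵀ.
Then v_1 = N · v_2 = (-3, -1, 0, 0)ᵀ.

Sanity check: (A − (-3)·I) v_1 = (0, 0, 0, 0)ᵀ = 0. ✓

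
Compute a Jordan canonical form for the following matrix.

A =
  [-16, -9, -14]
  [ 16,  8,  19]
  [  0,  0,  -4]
J_3(-4)

The characteristic polynomial is
  det(x·I − A) = x^3 + 12*x^2 + 48*x + 64 = (x + 4)^3

Eigenvalues and multiplicities (the geometric multiplicity of λ is n − rank(A − λI), which equals the number of Jordan blocks for λ):
  λ = -4: algebraic multiplicity = 3, geometric multiplicity = 1

Determining the block sizes for each eigenvalue:
  λ = -4: one block (gm = 1), so the single block has size am = 3 → block sizes [3]

Assembling the blocks gives a Jordan form
J =
  [-4,  1,  0]
  [ 0, -4,  1]
  [ 0,  0, -4]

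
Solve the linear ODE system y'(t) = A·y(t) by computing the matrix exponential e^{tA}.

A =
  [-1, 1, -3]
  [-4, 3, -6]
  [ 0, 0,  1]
e^{tA} =
  [-2*t*exp(t) + exp(t), t*exp(t), -3*t*exp(t)]
  [-4*t*exp(t), 2*t*exp(t) + exp(t), -6*t*exp(t)]
  [0, 0, exp(t)]

Strategy: write A = P · J · P⁻¹ where J is a Jordan canonical form, so e^{tA} = P · e^{tJ} · P⁻¹, and e^{tJ} can be computed block-by-block.

A has Jordan form
J =
  [1, 1, 0]
  [0, 1, 0]
  [0, 0, 1]
(up to reordering of blocks).

Per-block formulas:
  For a 2×2 Jordan block J_2(1): exp(t · J_2(1)) = e^(1t)·(I + t·N), where N is the 2×2 nilpotent shift.
  For a 1×1 block at λ = 1: exp(t · [1]) = [e^(1t)].

After assembling e^{tJ} and conjugating by P, we get:

e^{tA} =
  [-2*t*exp(t) + exp(t), t*exp(t), -3*t*exp(t)]
  [-4*t*exp(t), 2*t*exp(t) + exp(t), -6*t*exp(t)]
  [0, 0, exp(t)]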